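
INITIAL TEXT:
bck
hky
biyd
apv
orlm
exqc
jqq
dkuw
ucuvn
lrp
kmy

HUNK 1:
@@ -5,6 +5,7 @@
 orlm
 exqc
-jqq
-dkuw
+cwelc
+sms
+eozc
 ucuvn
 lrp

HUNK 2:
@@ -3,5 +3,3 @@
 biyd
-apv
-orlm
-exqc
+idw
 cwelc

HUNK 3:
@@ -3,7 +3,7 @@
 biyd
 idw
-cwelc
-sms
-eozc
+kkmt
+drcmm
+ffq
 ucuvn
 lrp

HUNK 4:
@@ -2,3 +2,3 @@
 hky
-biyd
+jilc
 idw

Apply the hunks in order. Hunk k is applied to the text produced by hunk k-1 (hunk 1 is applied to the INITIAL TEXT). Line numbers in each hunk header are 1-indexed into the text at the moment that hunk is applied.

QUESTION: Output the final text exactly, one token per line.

Answer: bck
hky
jilc
idw
kkmt
drcmm
ffq
ucuvn
lrp
kmy

Derivation:
Hunk 1: at line 5 remove [jqq,dkuw] add [cwelc,sms,eozc] -> 12 lines: bck hky biyd apv orlm exqc cwelc sms eozc ucuvn lrp kmy
Hunk 2: at line 3 remove [apv,orlm,exqc] add [idw] -> 10 lines: bck hky biyd idw cwelc sms eozc ucuvn lrp kmy
Hunk 3: at line 3 remove [cwelc,sms,eozc] add [kkmt,drcmm,ffq] -> 10 lines: bck hky biyd idw kkmt drcmm ffq ucuvn lrp kmy
Hunk 4: at line 2 remove [biyd] add [jilc] -> 10 lines: bck hky jilc idw kkmt drcmm ffq ucuvn lrp kmy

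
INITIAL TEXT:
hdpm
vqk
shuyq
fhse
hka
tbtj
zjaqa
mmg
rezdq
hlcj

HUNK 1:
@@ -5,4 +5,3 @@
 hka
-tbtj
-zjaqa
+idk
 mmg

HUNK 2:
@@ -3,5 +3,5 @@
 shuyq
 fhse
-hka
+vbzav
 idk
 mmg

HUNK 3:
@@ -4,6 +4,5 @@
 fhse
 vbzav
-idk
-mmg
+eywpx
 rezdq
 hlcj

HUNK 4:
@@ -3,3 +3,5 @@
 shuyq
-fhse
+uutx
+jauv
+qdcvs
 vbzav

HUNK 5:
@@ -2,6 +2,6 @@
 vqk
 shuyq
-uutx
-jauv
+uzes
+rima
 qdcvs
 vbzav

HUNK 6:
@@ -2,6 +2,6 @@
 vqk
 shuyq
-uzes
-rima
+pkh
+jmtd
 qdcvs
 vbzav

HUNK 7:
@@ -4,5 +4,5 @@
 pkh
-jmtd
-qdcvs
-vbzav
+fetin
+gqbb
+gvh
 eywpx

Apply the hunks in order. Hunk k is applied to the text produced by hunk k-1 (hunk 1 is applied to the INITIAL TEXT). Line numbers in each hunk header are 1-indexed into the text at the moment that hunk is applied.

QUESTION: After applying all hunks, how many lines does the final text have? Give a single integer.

Answer: 10

Derivation:
Hunk 1: at line 5 remove [tbtj,zjaqa] add [idk] -> 9 lines: hdpm vqk shuyq fhse hka idk mmg rezdq hlcj
Hunk 2: at line 3 remove [hka] add [vbzav] -> 9 lines: hdpm vqk shuyq fhse vbzav idk mmg rezdq hlcj
Hunk 3: at line 4 remove [idk,mmg] add [eywpx] -> 8 lines: hdpm vqk shuyq fhse vbzav eywpx rezdq hlcj
Hunk 4: at line 3 remove [fhse] add [uutx,jauv,qdcvs] -> 10 lines: hdpm vqk shuyq uutx jauv qdcvs vbzav eywpx rezdq hlcj
Hunk 5: at line 2 remove [uutx,jauv] add [uzes,rima] -> 10 lines: hdpm vqk shuyq uzes rima qdcvs vbzav eywpx rezdq hlcj
Hunk 6: at line 2 remove [uzes,rima] add [pkh,jmtd] -> 10 lines: hdpm vqk shuyq pkh jmtd qdcvs vbzav eywpx rezdq hlcj
Hunk 7: at line 4 remove [jmtd,qdcvs,vbzav] add [fetin,gqbb,gvh] -> 10 lines: hdpm vqk shuyq pkh fetin gqbb gvh eywpx rezdq hlcj
Final line count: 10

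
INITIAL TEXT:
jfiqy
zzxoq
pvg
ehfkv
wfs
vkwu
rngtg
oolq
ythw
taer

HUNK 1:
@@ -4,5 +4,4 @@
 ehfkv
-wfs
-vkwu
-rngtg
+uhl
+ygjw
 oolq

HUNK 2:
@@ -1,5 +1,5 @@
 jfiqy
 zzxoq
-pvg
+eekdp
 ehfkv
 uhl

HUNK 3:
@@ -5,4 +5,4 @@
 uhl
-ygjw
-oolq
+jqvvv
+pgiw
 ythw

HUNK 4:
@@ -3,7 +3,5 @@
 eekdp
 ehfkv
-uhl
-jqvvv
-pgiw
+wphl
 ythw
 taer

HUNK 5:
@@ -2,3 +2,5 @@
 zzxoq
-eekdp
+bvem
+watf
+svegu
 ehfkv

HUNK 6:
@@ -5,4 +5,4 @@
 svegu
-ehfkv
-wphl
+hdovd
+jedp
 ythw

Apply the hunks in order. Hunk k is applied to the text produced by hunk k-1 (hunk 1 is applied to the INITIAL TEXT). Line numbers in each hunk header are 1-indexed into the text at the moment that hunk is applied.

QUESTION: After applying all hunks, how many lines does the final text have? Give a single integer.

Answer: 9

Derivation:
Hunk 1: at line 4 remove [wfs,vkwu,rngtg] add [uhl,ygjw] -> 9 lines: jfiqy zzxoq pvg ehfkv uhl ygjw oolq ythw taer
Hunk 2: at line 1 remove [pvg] add [eekdp] -> 9 lines: jfiqy zzxoq eekdp ehfkv uhl ygjw oolq ythw taer
Hunk 3: at line 5 remove [ygjw,oolq] add [jqvvv,pgiw] -> 9 lines: jfiqy zzxoq eekdp ehfkv uhl jqvvv pgiw ythw taer
Hunk 4: at line 3 remove [uhl,jqvvv,pgiw] add [wphl] -> 7 lines: jfiqy zzxoq eekdp ehfkv wphl ythw taer
Hunk 5: at line 2 remove [eekdp] add [bvem,watf,svegu] -> 9 lines: jfiqy zzxoq bvem watf svegu ehfkv wphl ythw taer
Hunk 6: at line 5 remove [ehfkv,wphl] add [hdovd,jedp] -> 9 lines: jfiqy zzxoq bvem watf svegu hdovd jedp ythw taer
Final line count: 9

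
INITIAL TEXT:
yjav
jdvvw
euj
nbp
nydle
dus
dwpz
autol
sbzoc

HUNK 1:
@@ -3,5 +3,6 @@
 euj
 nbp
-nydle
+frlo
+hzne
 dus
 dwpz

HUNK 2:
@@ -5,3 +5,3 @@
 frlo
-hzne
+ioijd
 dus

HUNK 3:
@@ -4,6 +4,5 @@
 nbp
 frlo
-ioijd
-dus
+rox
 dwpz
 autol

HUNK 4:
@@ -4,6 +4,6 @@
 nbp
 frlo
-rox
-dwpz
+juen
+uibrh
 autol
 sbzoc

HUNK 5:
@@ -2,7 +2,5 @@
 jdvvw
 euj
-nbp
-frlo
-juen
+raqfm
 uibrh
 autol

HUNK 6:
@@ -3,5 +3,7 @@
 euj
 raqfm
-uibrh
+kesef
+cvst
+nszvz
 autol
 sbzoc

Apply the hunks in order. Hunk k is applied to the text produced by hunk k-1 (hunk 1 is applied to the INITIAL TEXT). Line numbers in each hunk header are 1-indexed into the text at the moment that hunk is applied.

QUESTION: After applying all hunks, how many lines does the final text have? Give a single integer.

Answer: 9

Derivation:
Hunk 1: at line 3 remove [nydle] add [frlo,hzne] -> 10 lines: yjav jdvvw euj nbp frlo hzne dus dwpz autol sbzoc
Hunk 2: at line 5 remove [hzne] add [ioijd] -> 10 lines: yjav jdvvw euj nbp frlo ioijd dus dwpz autol sbzoc
Hunk 3: at line 4 remove [ioijd,dus] add [rox] -> 9 lines: yjav jdvvw euj nbp frlo rox dwpz autol sbzoc
Hunk 4: at line 4 remove [rox,dwpz] add [juen,uibrh] -> 9 lines: yjav jdvvw euj nbp frlo juen uibrh autol sbzoc
Hunk 5: at line 2 remove [nbp,frlo,juen] add [raqfm] -> 7 lines: yjav jdvvw euj raqfm uibrh autol sbzoc
Hunk 6: at line 3 remove [uibrh] add [kesef,cvst,nszvz] -> 9 lines: yjav jdvvw euj raqfm kesef cvst nszvz autol sbzoc
Final line count: 9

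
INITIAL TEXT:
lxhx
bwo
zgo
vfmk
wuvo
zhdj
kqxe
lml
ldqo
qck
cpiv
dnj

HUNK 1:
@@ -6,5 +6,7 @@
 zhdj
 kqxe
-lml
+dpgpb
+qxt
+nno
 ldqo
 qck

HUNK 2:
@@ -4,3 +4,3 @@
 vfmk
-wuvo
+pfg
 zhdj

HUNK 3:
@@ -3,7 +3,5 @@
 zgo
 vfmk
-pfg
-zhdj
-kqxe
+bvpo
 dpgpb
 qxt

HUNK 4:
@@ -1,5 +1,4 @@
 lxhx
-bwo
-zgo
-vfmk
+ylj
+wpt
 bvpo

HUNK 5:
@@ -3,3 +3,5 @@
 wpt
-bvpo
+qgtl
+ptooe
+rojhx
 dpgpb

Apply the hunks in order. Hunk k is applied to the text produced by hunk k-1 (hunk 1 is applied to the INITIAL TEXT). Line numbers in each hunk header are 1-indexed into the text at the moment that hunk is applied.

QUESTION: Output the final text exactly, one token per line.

Answer: lxhx
ylj
wpt
qgtl
ptooe
rojhx
dpgpb
qxt
nno
ldqo
qck
cpiv
dnj

Derivation:
Hunk 1: at line 6 remove [lml] add [dpgpb,qxt,nno] -> 14 lines: lxhx bwo zgo vfmk wuvo zhdj kqxe dpgpb qxt nno ldqo qck cpiv dnj
Hunk 2: at line 4 remove [wuvo] add [pfg] -> 14 lines: lxhx bwo zgo vfmk pfg zhdj kqxe dpgpb qxt nno ldqo qck cpiv dnj
Hunk 3: at line 3 remove [pfg,zhdj,kqxe] add [bvpo] -> 12 lines: lxhx bwo zgo vfmk bvpo dpgpb qxt nno ldqo qck cpiv dnj
Hunk 4: at line 1 remove [bwo,zgo,vfmk] add [ylj,wpt] -> 11 lines: lxhx ylj wpt bvpo dpgpb qxt nno ldqo qck cpiv dnj
Hunk 5: at line 3 remove [bvpo] add [qgtl,ptooe,rojhx] -> 13 lines: lxhx ylj wpt qgtl ptooe rojhx dpgpb qxt nno ldqo qck cpiv dnj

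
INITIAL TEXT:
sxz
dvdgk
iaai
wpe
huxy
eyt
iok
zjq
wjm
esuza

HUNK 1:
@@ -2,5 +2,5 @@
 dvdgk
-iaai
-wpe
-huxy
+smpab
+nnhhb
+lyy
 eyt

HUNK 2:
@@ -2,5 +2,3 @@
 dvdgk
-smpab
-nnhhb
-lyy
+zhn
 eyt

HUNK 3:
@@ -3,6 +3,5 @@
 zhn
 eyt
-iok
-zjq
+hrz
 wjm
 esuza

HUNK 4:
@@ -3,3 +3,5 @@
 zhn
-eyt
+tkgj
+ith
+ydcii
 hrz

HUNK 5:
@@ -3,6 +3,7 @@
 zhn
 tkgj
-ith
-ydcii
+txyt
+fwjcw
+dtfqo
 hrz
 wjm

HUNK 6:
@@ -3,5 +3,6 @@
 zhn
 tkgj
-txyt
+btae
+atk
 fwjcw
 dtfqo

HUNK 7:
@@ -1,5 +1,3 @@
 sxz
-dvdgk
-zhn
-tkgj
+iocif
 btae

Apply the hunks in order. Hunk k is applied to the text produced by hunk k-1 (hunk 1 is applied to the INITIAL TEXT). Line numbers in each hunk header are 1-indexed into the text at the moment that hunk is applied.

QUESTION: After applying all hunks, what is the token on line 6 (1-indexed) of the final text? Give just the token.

Answer: dtfqo

Derivation:
Hunk 1: at line 2 remove [iaai,wpe,huxy] add [smpab,nnhhb,lyy] -> 10 lines: sxz dvdgk smpab nnhhb lyy eyt iok zjq wjm esuza
Hunk 2: at line 2 remove [smpab,nnhhb,lyy] add [zhn] -> 8 lines: sxz dvdgk zhn eyt iok zjq wjm esuza
Hunk 3: at line 3 remove [iok,zjq] add [hrz] -> 7 lines: sxz dvdgk zhn eyt hrz wjm esuza
Hunk 4: at line 3 remove [eyt] add [tkgj,ith,ydcii] -> 9 lines: sxz dvdgk zhn tkgj ith ydcii hrz wjm esuza
Hunk 5: at line 3 remove [ith,ydcii] add [txyt,fwjcw,dtfqo] -> 10 lines: sxz dvdgk zhn tkgj txyt fwjcw dtfqo hrz wjm esuza
Hunk 6: at line 3 remove [txyt] add [btae,atk] -> 11 lines: sxz dvdgk zhn tkgj btae atk fwjcw dtfqo hrz wjm esuza
Hunk 7: at line 1 remove [dvdgk,zhn,tkgj] add [iocif] -> 9 lines: sxz iocif btae atk fwjcw dtfqo hrz wjm esuza
Final line 6: dtfqo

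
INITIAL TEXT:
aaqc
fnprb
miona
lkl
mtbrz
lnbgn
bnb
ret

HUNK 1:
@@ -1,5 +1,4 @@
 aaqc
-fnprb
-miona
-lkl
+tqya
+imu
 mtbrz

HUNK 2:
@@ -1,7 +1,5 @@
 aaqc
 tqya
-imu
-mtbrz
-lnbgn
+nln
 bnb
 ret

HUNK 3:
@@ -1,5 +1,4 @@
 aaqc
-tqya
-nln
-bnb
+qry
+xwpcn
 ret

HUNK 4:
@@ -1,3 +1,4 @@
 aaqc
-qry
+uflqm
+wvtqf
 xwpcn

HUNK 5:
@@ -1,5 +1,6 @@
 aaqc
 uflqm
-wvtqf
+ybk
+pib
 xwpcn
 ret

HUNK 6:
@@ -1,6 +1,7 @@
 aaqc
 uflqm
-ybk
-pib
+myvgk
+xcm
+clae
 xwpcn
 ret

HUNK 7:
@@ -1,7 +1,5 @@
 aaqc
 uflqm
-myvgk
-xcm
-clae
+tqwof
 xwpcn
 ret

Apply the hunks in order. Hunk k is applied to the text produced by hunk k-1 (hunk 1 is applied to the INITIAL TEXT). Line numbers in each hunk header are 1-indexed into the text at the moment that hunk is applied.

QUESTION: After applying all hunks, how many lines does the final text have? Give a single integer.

Hunk 1: at line 1 remove [fnprb,miona,lkl] add [tqya,imu] -> 7 lines: aaqc tqya imu mtbrz lnbgn bnb ret
Hunk 2: at line 1 remove [imu,mtbrz,lnbgn] add [nln] -> 5 lines: aaqc tqya nln bnb ret
Hunk 3: at line 1 remove [tqya,nln,bnb] add [qry,xwpcn] -> 4 lines: aaqc qry xwpcn ret
Hunk 4: at line 1 remove [qry] add [uflqm,wvtqf] -> 5 lines: aaqc uflqm wvtqf xwpcn ret
Hunk 5: at line 1 remove [wvtqf] add [ybk,pib] -> 6 lines: aaqc uflqm ybk pib xwpcn ret
Hunk 6: at line 1 remove [ybk,pib] add [myvgk,xcm,clae] -> 7 lines: aaqc uflqm myvgk xcm clae xwpcn ret
Hunk 7: at line 1 remove [myvgk,xcm,clae] add [tqwof] -> 5 lines: aaqc uflqm tqwof xwpcn ret
Final line count: 5

Answer: 5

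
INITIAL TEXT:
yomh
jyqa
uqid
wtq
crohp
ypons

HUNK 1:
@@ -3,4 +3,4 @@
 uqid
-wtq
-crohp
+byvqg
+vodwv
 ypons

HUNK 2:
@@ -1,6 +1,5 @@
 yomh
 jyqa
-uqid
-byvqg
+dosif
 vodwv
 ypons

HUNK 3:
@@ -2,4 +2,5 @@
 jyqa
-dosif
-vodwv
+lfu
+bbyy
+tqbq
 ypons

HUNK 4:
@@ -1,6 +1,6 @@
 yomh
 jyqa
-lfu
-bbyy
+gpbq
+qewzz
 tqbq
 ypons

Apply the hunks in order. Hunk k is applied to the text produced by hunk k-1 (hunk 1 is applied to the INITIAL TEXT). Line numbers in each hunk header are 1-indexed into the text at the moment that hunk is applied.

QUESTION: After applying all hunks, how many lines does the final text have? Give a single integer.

Answer: 6

Derivation:
Hunk 1: at line 3 remove [wtq,crohp] add [byvqg,vodwv] -> 6 lines: yomh jyqa uqid byvqg vodwv ypons
Hunk 2: at line 1 remove [uqid,byvqg] add [dosif] -> 5 lines: yomh jyqa dosif vodwv ypons
Hunk 3: at line 2 remove [dosif,vodwv] add [lfu,bbyy,tqbq] -> 6 lines: yomh jyqa lfu bbyy tqbq ypons
Hunk 4: at line 1 remove [lfu,bbyy] add [gpbq,qewzz] -> 6 lines: yomh jyqa gpbq qewzz tqbq ypons
Final line count: 6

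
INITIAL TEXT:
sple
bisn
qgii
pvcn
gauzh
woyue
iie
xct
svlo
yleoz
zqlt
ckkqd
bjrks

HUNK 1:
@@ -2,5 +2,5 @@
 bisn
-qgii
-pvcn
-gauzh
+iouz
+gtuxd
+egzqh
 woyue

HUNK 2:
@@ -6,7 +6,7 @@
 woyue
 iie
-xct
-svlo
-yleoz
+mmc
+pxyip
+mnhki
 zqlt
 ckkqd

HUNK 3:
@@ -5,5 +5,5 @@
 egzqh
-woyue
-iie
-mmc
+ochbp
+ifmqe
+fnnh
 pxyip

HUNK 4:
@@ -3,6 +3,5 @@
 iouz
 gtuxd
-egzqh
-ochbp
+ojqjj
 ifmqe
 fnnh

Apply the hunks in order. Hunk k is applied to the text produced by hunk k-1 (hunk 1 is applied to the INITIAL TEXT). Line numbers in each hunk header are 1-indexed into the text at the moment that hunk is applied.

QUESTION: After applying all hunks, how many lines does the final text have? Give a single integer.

Hunk 1: at line 2 remove [qgii,pvcn,gauzh] add [iouz,gtuxd,egzqh] -> 13 lines: sple bisn iouz gtuxd egzqh woyue iie xct svlo yleoz zqlt ckkqd bjrks
Hunk 2: at line 6 remove [xct,svlo,yleoz] add [mmc,pxyip,mnhki] -> 13 lines: sple bisn iouz gtuxd egzqh woyue iie mmc pxyip mnhki zqlt ckkqd bjrks
Hunk 3: at line 5 remove [woyue,iie,mmc] add [ochbp,ifmqe,fnnh] -> 13 lines: sple bisn iouz gtuxd egzqh ochbp ifmqe fnnh pxyip mnhki zqlt ckkqd bjrks
Hunk 4: at line 3 remove [egzqh,ochbp] add [ojqjj] -> 12 lines: sple bisn iouz gtuxd ojqjj ifmqe fnnh pxyip mnhki zqlt ckkqd bjrks
Final line count: 12

Answer: 12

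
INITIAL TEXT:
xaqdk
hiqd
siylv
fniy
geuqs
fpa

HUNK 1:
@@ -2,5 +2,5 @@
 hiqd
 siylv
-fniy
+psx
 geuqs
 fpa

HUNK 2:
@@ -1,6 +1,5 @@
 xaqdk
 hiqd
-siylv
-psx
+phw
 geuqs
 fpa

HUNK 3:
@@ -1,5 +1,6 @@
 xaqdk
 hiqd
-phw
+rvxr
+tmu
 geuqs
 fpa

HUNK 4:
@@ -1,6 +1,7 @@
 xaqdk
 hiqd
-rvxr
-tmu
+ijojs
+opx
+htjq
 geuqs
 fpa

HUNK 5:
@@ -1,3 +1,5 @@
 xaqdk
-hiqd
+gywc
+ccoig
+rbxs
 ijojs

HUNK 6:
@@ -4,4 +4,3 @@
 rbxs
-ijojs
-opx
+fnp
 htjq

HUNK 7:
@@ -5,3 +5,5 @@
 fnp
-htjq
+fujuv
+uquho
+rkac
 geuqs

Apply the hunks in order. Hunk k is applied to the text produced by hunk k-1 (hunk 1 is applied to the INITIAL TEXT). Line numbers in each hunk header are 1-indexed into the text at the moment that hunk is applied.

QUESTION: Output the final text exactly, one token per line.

Hunk 1: at line 2 remove [fniy] add [psx] -> 6 lines: xaqdk hiqd siylv psx geuqs fpa
Hunk 2: at line 1 remove [siylv,psx] add [phw] -> 5 lines: xaqdk hiqd phw geuqs fpa
Hunk 3: at line 1 remove [phw] add [rvxr,tmu] -> 6 lines: xaqdk hiqd rvxr tmu geuqs fpa
Hunk 4: at line 1 remove [rvxr,tmu] add [ijojs,opx,htjq] -> 7 lines: xaqdk hiqd ijojs opx htjq geuqs fpa
Hunk 5: at line 1 remove [hiqd] add [gywc,ccoig,rbxs] -> 9 lines: xaqdk gywc ccoig rbxs ijojs opx htjq geuqs fpa
Hunk 6: at line 4 remove [ijojs,opx] add [fnp] -> 8 lines: xaqdk gywc ccoig rbxs fnp htjq geuqs fpa
Hunk 7: at line 5 remove [htjq] add [fujuv,uquho,rkac] -> 10 lines: xaqdk gywc ccoig rbxs fnp fujuv uquho rkac geuqs fpa

Answer: xaqdk
gywc
ccoig
rbxs
fnp
fujuv
uquho
rkac
geuqs
fpa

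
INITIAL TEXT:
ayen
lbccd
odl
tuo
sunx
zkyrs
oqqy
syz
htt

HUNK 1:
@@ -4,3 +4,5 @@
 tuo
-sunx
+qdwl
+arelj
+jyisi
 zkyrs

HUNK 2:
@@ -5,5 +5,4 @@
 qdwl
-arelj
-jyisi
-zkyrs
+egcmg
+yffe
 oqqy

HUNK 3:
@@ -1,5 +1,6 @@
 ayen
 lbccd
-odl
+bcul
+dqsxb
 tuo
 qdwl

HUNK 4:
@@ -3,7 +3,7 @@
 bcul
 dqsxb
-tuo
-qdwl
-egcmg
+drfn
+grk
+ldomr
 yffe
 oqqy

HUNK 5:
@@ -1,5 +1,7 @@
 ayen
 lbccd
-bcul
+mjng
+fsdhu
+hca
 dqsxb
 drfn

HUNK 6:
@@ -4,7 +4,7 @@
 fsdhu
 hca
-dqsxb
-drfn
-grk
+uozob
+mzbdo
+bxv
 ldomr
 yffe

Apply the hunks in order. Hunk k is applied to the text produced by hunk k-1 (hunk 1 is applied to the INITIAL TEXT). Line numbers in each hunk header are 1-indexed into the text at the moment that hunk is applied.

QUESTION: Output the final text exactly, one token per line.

Answer: ayen
lbccd
mjng
fsdhu
hca
uozob
mzbdo
bxv
ldomr
yffe
oqqy
syz
htt

Derivation:
Hunk 1: at line 4 remove [sunx] add [qdwl,arelj,jyisi] -> 11 lines: ayen lbccd odl tuo qdwl arelj jyisi zkyrs oqqy syz htt
Hunk 2: at line 5 remove [arelj,jyisi,zkyrs] add [egcmg,yffe] -> 10 lines: ayen lbccd odl tuo qdwl egcmg yffe oqqy syz htt
Hunk 3: at line 1 remove [odl] add [bcul,dqsxb] -> 11 lines: ayen lbccd bcul dqsxb tuo qdwl egcmg yffe oqqy syz htt
Hunk 4: at line 3 remove [tuo,qdwl,egcmg] add [drfn,grk,ldomr] -> 11 lines: ayen lbccd bcul dqsxb drfn grk ldomr yffe oqqy syz htt
Hunk 5: at line 1 remove [bcul] add [mjng,fsdhu,hca] -> 13 lines: ayen lbccd mjng fsdhu hca dqsxb drfn grk ldomr yffe oqqy syz htt
Hunk 6: at line 4 remove [dqsxb,drfn,grk] add [uozob,mzbdo,bxv] -> 13 lines: ayen lbccd mjng fsdhu hca uozob mzbdo bxv ldomr yffe oqqy syz htt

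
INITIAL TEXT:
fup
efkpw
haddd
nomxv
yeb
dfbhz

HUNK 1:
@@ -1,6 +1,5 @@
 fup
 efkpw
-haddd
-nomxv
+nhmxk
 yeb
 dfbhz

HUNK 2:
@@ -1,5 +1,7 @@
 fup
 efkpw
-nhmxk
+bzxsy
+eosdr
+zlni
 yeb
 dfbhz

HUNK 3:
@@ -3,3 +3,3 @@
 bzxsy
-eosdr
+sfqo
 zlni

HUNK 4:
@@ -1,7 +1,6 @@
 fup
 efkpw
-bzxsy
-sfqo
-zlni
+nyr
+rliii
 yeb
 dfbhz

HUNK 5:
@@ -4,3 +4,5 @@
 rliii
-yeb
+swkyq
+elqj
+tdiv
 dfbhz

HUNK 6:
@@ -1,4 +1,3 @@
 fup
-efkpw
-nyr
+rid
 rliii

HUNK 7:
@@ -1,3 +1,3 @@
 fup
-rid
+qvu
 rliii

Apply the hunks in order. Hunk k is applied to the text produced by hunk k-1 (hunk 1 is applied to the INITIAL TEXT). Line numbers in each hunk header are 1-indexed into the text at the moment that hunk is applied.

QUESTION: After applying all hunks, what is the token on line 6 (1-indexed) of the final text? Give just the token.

Answer: tdiv

Derivation:
Hunk 1: at line 1 remove [haddd,nomxv] add [nhmxk] -> 5 lines: fup efkpw nhmxk yeb dfbhz
Hunk 2: at line 1 remove [nhmxk] add [bzxsy,eosdr,zlni] -> 7 lines: fup efkpw bzxsy eosdr zlni yeb dfbhz
Hunk 3: at line 3 remove [eosdr] add [sfqo] -> 7 lines: fup efkpw bzxsy sfqo zlni yeb dfbhz
Hunk 4: at line 1 remove [bzxsy,sfqo,zlni] add [nyr,rliii] -> 6 lines: fup efkpw nyr rliii yeb dfbhz
Hunk 5: at line 4 remove [yeb] add [swkyq,elqj,tdiv] -> 8 lines: fup efkpw nyr rliii swkyq elqj tdiv dfbhz
Hunk 6: at line 1 remove [efkpw,nyr] add [rid] -> 7 lines: fup rid rliii swkyq elqj tdiv dfbhz
Hunk 7: at line 1 remove [rid] add [qvu] -> 7 lines: fup qvu rliii swkyq elqj tdiv dfbhz
Final line 6: tdiv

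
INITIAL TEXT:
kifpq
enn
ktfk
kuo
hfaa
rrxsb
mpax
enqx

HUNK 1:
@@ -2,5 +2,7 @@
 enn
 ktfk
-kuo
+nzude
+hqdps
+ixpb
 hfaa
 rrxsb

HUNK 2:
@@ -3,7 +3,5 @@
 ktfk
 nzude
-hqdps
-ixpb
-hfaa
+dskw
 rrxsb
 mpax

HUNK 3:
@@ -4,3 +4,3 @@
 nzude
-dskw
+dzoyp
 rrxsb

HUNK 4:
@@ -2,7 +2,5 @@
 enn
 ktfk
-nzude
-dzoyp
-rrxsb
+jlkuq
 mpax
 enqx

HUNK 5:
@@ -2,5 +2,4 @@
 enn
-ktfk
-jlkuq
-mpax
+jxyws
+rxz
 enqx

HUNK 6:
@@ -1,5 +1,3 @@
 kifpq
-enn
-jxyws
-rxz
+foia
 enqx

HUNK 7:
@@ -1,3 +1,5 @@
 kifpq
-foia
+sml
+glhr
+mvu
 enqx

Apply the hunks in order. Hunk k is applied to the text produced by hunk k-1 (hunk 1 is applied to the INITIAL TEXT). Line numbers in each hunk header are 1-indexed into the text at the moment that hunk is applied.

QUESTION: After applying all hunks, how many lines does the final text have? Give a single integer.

Hunk 1: at line 2 remove [kuo] add [nzude,hqdps,ixpb] -> 10 lines: kifpq enn ktfk nzude hqdps ixpb hfaa rrxsb mpax enqx
Hunk 2: at line 3 remove [hqdps,ixpb,hfaa] add [dskw] -> 8 lines: kifpq enn ktfk nzude dskw rrxsb mpax enqx
Hunk 3: at line 4 remove [dskw] add [dzoyp] -> 8 lines: kifpq enn ktfk nzude dzoyp rrxsb mpax enqx
Hunk 4: at line 2 remove [nzude,dzoyp,rrxsb] add [jlkuq] -> 6 lines: kifpq enn ktfk jlkuq mpax enqx
Hunk 5: at line 2 remove [ktfk,jlkuq,mpax] add [jxyws,rxz] -> 5 lines: kifpq enn jxyws rxz enqx
Hunk 6: at line 1 remove [enn,jxyws,rxz] add [foia] -> 3 lines: kifpq foia enqx
Hunk 7: at line 1 remove [foia] add [sml,glhr,mvu] -> 5 lines: kifpq sml glhr mvu enqx
Final line count: 5

Answer: 5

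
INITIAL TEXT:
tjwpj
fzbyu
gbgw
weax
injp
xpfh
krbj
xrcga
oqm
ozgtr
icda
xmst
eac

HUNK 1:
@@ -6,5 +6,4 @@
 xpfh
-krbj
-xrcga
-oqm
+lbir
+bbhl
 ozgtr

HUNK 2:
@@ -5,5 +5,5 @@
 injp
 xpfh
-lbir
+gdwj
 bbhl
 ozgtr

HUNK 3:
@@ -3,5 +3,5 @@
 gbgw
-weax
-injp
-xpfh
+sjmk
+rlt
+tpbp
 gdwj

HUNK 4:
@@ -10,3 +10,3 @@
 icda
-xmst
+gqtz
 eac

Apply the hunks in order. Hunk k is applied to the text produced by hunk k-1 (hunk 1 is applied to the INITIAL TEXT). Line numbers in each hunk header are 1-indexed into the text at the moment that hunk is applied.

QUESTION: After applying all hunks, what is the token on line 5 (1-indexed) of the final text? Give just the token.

Hunk 1: at line 6 remove [krbj,xrcga,oqm] add [lbir,bbhl] -> 12 lines: tjwpj fzbyu gbgw weax injp xpfh lbir bbhl ozgtr icda xmst eac
Hunk 2: at line 5 remove [lbir] add [gdwj] -> 12 lines: tjwpj fzbyu gbgw weax injp xpfh gdwj bbhl ozgtr icda xmst eac
Hunk 3: at line 3 remove [weax,injp,xpfh] add [sjmk,rlt,tpbp] -> 12 lines: tjwpj fzbyu gbgw sjmk rlt tpbp gdwj bbhl ozgtr icda xmst eac
Hunk 4: at line 10 remove [xmst] add [gqtz] -> 12 lines: tjwpj fzbyu gbgw sjmk rlt tpbp gdwj bbhl ozgtr icda gqtz eac
Final line 5: rlt

Answer: rlt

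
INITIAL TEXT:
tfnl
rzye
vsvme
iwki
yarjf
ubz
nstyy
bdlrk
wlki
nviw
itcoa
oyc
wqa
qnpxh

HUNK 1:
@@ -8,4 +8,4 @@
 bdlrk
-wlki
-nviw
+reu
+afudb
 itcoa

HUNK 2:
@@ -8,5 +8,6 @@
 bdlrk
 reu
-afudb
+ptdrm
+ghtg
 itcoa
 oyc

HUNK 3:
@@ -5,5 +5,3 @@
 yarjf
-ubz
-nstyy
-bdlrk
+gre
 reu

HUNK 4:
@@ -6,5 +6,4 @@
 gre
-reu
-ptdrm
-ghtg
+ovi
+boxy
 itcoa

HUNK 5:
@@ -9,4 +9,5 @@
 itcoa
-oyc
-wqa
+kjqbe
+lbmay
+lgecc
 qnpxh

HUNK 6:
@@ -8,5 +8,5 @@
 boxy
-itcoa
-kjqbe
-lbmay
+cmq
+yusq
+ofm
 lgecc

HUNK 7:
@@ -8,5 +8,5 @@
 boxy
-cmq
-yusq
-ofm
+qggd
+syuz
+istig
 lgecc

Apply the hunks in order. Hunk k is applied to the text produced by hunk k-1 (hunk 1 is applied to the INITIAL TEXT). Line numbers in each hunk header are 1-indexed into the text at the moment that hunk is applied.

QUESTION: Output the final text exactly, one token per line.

Hunk 1: at line 8 remove [wlki,nviw] add [reu,afudb] -> 14 lines: tfnl rzye vsvme iwki yarjf ubz nstyy bdlrk reu afudb itcoa oyc wqa qnpxh
Hunk 2: at line 8 remove [afudb] add [ptdrm,ghtg] -> 15 lines: tfnl rzye vsvme iwki yarjf ubz nstyy bdlrk reu ptdrm ghtg itcoa oyc wqa qnpxh
Hunk 3: at line 5 remove [ubz,nstyy,bdlrk] add [gre] -> 13 lines: tfnl rzye vsvme iwki yarjf gre reu ptdrm ghtg itcoa oyc wqa qnpxh
Hunk 4: at line 6 remove [reu,ptdrm,ghtg] add [ovi,boxy] -> 12 lines: tfnl rzye vsvme iwki yarjf gre ovi boxy itcoa oyc wqa qnpxh
Hunk 5: at line 9 remove [oyc,wqa] add [kjqbe,lbmay,lgecc] -> 13 lines: tfnl rzye vsvme iwki yarjf gre ovi boxy itcoa kjqbe lbmay lgecc qnpxh
Hunk 6: at line 8 remove [itcoa,kjqbe,lbmay] add [cmq,yusq,ofm] -> 13 lines: tfnl rzye vsvme iwki yarjf gre ovi boxy cmq yusq ofm lgecc qnpxh
Hunk 7: at line 8 remove [cmq,yusq,ofm] add [qggd,syuz,istig] -> 13 lines: tfnl rzye vsvme iwki yarjf gre ovi boxy qggd syuz istig lgecc qnpxh

Answer: tfnl
rzye
vsvme
iwki
yarjf
gre
ovi
boxy
qggd
syuz
istig
lgecc
qnpxh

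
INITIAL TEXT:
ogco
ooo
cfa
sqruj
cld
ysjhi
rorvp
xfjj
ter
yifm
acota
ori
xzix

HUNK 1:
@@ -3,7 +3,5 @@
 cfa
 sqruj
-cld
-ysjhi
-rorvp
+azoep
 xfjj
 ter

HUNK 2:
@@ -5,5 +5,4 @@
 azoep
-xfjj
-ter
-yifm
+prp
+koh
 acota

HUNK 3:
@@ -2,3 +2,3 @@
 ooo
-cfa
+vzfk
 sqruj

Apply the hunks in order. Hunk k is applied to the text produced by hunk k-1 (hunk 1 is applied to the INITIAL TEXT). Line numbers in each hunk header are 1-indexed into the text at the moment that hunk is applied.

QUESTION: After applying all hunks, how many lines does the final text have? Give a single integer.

Hunk 1: at line 3 remove [cld,ysjhi,rorvp] add [azoep] -> 11 lines: ogco ooo cfa sqruj azoep xfjj ter yifm acota ori xzix
Hunk 2: at line 5 remove [xfjj,ter,yifm] add [prp,koh] -> 10 lines: ogco ooo cfa sqruj azoep prp koh acota ori xzix
Hunk 3: at line 2 remove [cfa] add [vzfk] -> 10 lines: ogco ooo vzfk sqruj azoep prp koh acota ori xzix
Final line count: 10

Answer: 10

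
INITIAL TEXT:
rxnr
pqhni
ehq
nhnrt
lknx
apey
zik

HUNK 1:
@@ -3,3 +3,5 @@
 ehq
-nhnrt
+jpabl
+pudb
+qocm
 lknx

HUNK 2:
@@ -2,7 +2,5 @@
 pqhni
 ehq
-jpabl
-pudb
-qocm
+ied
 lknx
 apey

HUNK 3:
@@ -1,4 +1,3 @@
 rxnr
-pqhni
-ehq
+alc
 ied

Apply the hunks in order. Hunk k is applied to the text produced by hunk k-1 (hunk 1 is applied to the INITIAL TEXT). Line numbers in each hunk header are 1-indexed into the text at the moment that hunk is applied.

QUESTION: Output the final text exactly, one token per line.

Answer: rxnr
alc
ied
lknx
apey
zik

Derivation:
Hunk 1: at line 3 remove [nhnrt] add [jpabl,pudb,qocm] -> 9 lines: rxnr pqhni ehq jpabl pudb qocm lknx apey zik
Hunk 2: at line 2 remove [jpabl,pudb,qocm] add [ied] -> 7 lines: rxnr pqhni ehq ied lknx apey zik
Hunk 3: at line 1 remove [pqhni,ehq] add [alc] -> 6 lines: rxnr alc ied lknx apey zik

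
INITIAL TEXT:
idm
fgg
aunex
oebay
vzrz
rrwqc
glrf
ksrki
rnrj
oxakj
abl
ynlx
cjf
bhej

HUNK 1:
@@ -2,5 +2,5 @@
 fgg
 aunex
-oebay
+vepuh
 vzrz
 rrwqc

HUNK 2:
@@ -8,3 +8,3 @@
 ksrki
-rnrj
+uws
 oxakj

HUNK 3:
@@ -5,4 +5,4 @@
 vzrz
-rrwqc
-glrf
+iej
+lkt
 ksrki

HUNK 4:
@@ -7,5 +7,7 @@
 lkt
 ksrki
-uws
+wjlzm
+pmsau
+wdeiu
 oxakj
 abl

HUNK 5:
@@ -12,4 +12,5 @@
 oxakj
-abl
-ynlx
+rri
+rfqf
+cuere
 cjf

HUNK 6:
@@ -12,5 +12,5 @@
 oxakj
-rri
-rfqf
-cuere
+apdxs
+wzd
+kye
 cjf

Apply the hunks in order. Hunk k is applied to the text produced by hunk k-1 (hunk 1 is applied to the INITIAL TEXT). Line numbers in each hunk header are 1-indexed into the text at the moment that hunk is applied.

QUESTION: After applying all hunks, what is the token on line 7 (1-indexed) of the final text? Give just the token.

Hunk 1: at line 2 remove [oebay] add [vepuh] -> 14 lines: idm fgg aunex vepuh vzrz rrwqc glrf ksrki rnrj oxakj abl ynlx cjf bhej
Hunk 2: at line 8 remove [rnrj] add [uws] -> 14 lines: idm fgg aunex vepuh vzrz rrwqc glrf ksrki uws oxakj abl ynlx cjf bhej
Hunk 3: at line 5 remove [rrwqc,glrf] add [iej,lkt] -> 14 lines: idm fgg aunex vepuh vzrz iej lkt ksrki uws oxakj abl ynlx cjf bhej
Hunk 4: at line 7 remove [uws] add [wjlzm,pmsau,wdeiu] -> 16 lines: idm fgg aunex vepuh vzrz iej lkt ksrki wjlzm pmsau wdeiu oxakj abl ynlx cjf bhej
Hunk 5: at line 12 remove [abl,ynlx] add [rri,rfqf,cuere] -> 17 lines: idm fgg aunex vepuh vzrz iej lkt ksrki wjlzm pmsau wdeiu oxakj rri rfqf cuere cjf bhej
Hunk 6: at line 12 remove [rri,rfqf,cuere] add [apdxs,wzd,kye] -> 17 lines: idm fgg aunex vepuh vzrz iej lkt ksrki wjlzm pmsau wdeiu oxakj apdxs wzd kye cjf bhej
Final line 7: lkt

Answer: lkt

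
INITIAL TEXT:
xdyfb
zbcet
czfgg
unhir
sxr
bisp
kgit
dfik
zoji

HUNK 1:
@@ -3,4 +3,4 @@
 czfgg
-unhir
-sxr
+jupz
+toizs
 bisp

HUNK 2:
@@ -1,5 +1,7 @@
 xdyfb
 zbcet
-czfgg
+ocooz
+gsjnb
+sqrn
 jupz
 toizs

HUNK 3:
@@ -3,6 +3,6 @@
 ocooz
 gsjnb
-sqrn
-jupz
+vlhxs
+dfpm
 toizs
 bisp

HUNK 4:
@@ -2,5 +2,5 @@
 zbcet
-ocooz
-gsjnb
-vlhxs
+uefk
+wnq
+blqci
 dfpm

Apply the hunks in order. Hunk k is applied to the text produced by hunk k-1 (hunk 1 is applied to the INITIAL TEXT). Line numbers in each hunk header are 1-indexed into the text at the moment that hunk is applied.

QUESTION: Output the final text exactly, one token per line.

Hunk 1: at line 3 remove [unhir,sxr] add [jupz,toizs] -> 9 lines: xdyfb zbcet czfgg jupz toizs bisp kgit dfik zoji
Hunk 2: at line 1 remove [czfgg] add [ocooz,gsjnb,sqrn] -> 11 lines: xdyfb zbcet ocooz gsjnb sqrn jupz toizs bisp kgit dfik zoji
Hunk 3: at line 3 remove [sqrn,jupz] add [vlhxs,dfpm] -> 11 lines: xdyfb zbcet ocooz gsjnb vlhxs dfpm toizs bisp kgit dfik zoji
Hunk 4: at line 2 remove [ocooz,gsjnb,vlhxs] add [uefk,wnq,blqci] -> 11 lines: xdyfb zbcet uefk wnq blqci dfpm toizs bisp kgit dfik zoji

Answer: xdyfb
zbcet
uefk
wnq
blqci
dfpm
toizs
bisp
kgit
dfik
zoji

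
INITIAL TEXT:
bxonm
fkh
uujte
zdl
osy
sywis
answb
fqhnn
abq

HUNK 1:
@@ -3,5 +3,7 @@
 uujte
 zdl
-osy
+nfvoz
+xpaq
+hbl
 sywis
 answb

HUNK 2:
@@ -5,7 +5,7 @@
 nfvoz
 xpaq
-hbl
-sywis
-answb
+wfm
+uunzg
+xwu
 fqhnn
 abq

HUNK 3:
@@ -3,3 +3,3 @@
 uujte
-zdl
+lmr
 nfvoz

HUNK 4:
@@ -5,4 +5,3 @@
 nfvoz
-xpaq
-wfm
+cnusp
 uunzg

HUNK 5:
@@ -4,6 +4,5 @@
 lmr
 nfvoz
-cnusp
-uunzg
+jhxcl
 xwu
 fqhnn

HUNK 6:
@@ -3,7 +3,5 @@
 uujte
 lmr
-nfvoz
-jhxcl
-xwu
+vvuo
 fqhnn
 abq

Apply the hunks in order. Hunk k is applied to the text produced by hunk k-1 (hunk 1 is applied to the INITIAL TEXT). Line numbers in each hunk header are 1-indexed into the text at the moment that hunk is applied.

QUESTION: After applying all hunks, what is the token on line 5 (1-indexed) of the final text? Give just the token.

Hunk 1: at line 3 remove [osy] add [nfvoz,xpaq,hbl] -> 11 lines: bxonm fkh uujte zdl nfvoz xpaq hbl sywis answb fqhnn abq
Hunk 2: at line 5 remove [hbl,sywis,answb] add [wfm,uunzg,xwu] -> 11 lines: bxonm fkh uujte zdl nfvoz xpaq wfm uunzg xwu fqhnn abq
Hunk 3: at line 3 remove [zdl] add [lmr] -> 11 lines: bxonm fkh uujte lmr nfvoz xpaq wfm uunzg xwu fqhnn abq
Hunk 4: at line 5 remove [xpaq,wfm] add [cnusp] -> 10 lines: bxonm fkh uujte lmr nfvoz cnusp uunzg xwu fqhnn abq
Hunk 5: at line 4 remove [cnusp,uunzg] add [jhxcl] -> 9 lines: bxonm fkh uujte lmr nfvoz jhxcl xwu fqhnn abq
Hunk 6: at line 3 remove [nfvoz,jhxcl,xwu] add [vvuo] -> 7 lines: bxonm fkh uujte lmr vvuo fqhnn abq
Final line 5: vvuo

Answer: vvuo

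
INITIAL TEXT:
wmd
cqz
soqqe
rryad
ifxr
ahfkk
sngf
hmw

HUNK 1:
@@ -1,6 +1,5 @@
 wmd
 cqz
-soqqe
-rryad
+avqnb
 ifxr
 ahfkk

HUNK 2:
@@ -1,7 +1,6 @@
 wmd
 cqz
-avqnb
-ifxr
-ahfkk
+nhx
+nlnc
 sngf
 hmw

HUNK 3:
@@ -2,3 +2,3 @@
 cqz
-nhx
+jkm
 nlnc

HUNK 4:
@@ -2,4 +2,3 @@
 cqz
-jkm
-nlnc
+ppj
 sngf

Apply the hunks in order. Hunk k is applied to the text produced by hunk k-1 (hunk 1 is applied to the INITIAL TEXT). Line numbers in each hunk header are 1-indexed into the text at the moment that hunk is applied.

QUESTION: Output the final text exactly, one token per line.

Hunk 1: at line 1 remove [soqqe,rryad] add [avqnb] -> 7 lines: wmd cqz avqnb ifxr ahfkk sngf hmw
Hunk 2: at line 1 remove [avqnb,ifxr,ahfkk] add [nhx,nlnc] -> 6 lines: wmd cqz nhx nlnc sngf hmw
Hunk 3: at line 2 remove [nhx] add [jkm] -> 6 lines: wmd cqz jkm nlnc sngf hmw
Hunk 4: at line 2 remove [jkm,nlnc] add [ppj] -> 5 lines: wmd cqz ppj sngf hmw

Answer: wmd
cqz
ppj
sngf
hmw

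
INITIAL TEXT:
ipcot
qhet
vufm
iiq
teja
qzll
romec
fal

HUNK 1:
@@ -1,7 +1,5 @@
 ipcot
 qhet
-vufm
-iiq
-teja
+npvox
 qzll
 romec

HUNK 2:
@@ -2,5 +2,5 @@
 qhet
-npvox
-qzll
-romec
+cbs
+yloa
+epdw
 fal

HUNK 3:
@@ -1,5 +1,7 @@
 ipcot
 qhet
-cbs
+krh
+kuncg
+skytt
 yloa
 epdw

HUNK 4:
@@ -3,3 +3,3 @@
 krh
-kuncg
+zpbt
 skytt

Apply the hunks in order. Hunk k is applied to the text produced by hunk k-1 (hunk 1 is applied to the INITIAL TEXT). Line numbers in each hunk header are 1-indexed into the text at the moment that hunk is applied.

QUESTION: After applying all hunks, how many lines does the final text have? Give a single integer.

Hunk 1: at line 1 remove [vufm,iiq,teja] add [npvox] -> 6 lines: ipcot qhet npvox qzll romec fal
Hunk 2: at line 2 remove [npvox,qzll,romec] add [cbs,yloa,epdw] -> 6 lines: ipcot qhet cbs yloa epdw fal
Hunk 3: at line 1 remove [cbs] add [krh,kuncg,skytt] -> 8 lines: ipcot qhet krh kuncg skytt yloa epdw fal
Hunk 4: at line 3 remove [kuncg] add [zpbt] -> 8 lines: ipcot qhet krh zpbt skytt yloa epdw fal
Final line count: 8

Answer: 8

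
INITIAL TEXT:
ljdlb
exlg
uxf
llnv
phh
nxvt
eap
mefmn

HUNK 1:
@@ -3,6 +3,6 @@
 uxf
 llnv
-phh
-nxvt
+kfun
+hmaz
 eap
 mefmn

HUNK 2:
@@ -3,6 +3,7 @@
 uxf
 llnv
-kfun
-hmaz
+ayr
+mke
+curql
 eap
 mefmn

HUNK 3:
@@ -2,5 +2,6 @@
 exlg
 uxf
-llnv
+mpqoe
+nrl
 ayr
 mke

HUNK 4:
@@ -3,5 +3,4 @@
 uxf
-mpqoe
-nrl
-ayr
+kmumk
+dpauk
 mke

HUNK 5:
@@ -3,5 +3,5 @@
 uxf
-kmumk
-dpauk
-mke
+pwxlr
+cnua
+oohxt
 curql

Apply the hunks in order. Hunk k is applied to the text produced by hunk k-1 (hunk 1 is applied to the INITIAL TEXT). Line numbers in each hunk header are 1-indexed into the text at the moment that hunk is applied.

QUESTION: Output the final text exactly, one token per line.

Hunk 1: at line 3 remove [phh,nxvt] add [kfun,hmaz] -> 8 lines: ljdlb exlg uxf llnv kfun hmaz eap mefmn
Hunk 2: at line 3 remove [kfun,hmaz] add [ayr,mke,curql] -> 9 lines: ljdlb exlg uxf llnv ayr mke curql eap mefmn
Hunk 3: at line 2 remove [llnv] add [mpqoe,nrl] -> 10 lines: ljdlb exlg uxf mpqoe nrl ayr mke curql eap mefmn
Hunk 4: at line 3 remove [mpqoe,nrl,ayr] add [kmumk,dpauk] -> 9 lines: ljdlb exlg uxf kmumk dpauk mke curql eap mefmn
Hunk 5: at line 3 remove [kmumk,dpauk,mke] add [pwxlr,cnua,oohxt] -> 9 lines: ljdlb exlg uxf pwxlr cnua oohxt curql eap mefmn

Answer: ljdlb
exlg
uxf
pwxlr
cnua
oohxt
curql
eap
mefmn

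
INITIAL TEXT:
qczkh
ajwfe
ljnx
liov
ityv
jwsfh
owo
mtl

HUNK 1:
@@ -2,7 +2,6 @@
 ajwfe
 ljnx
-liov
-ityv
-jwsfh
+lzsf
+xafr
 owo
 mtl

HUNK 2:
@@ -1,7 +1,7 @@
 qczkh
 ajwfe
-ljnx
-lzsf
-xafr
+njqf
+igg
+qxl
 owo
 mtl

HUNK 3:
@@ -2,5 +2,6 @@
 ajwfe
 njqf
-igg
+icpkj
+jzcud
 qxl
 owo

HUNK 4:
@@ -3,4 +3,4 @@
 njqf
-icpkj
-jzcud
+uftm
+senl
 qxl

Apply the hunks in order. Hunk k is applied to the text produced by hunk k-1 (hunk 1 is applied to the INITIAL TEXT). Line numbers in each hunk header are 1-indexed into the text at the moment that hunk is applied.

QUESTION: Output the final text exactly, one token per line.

Answer: qczkh
ajwfe
njqf
uftm
senl
qxl
owo
mtl

Derivation:
Hunk 1: at line 2 remove [liov,ityv,jwsfh] add [lzsf,xafr] -> 7 lines: qczkh ajwfe ljnx lzsf xafr owo mtl
Hunk 2: at line 1 remove [ljnx,lzsf,xafr] add [njqf,igg,qxl] -> 7 lines: qczkh ajwfe njqf igg qxl owo mtl
Hunk 3: at line 2 remove [igg] add [icpkj,jzcud] -> 8 lines: qczkh ajwfe njqf icpkj jzcud qxl owo mtl
Hunk 4: at line 3 remove [icpkj,jzcud] add [uftm,senl] -> 8 lines: qczkh ajwfe njqf uftm senl qxl owo mtl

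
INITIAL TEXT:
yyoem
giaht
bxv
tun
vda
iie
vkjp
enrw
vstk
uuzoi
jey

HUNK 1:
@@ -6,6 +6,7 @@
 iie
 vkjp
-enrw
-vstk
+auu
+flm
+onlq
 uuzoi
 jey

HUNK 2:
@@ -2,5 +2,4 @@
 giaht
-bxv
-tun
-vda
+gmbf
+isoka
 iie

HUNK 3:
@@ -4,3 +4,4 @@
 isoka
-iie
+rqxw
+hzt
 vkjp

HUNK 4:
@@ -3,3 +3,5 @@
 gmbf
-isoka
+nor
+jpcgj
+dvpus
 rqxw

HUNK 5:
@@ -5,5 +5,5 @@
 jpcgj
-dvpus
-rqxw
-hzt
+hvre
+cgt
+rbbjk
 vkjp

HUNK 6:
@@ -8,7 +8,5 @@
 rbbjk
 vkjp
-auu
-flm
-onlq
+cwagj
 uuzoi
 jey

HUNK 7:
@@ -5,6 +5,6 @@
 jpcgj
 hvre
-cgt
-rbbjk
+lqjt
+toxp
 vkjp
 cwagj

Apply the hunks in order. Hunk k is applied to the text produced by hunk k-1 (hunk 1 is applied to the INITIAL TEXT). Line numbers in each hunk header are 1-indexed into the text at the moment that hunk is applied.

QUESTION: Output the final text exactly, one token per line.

Hunk 1: at line 6 remove [enrw,vstk] add [auu,flm,onlq] -> 12 lines: yyoem giaht bxv tun vda iie vkjp auu flm onlq uuzoi jey
Hunk 2: at line 2 remove [bxv,tun,vda] add [gmbf,isoka] -> 11 lines: yyoem giaht gmbf isoka iie vkjp auu flm onlq uuzoi jey
Hunk 3: at line 4 remove [iie] add [rqxw,hzt] -> 12 lines: yyoem giaht gmbf isoka rqxw hzt vkjp auu flm onlq uuzoi jey
Hunk 4: at line 3 remove [isoka] add [nor,jpcgj,dvpus] -> 14 lines: yyoem giaht gmbf nor jpcgj dvpus rqxw hzt vkjp auu flm onlq uuzoi jey
Hunk 5: at line 5 remove [dvpus,rqxw,hzt] add [hvre,cgt,rbbjk] -> 14 lines: yyoem giaht gmbf nor jpcgj hvre cgt rbbjk vkjp auu flm onlq uuzoi jey
Hunk 6: at line 8 remove [auu,flm,onlq] add [cwagj] -> 12 lines: yyoem giaht gmbf nor jpcgj hvre cgt rbbjk vkjp cwagj uuzoi jey
Hunk 7: at line 5 remove [cgt,rbbjk] add [lqjt,toxp] -> 12 lines: yyoem giaht gmbf nor jpcgj hvre lqjt toxp vkjp cwagj uuzoi jey

Answer: yyoem
giaht
gmbf
nor
jpcgj
hvre
lqjt
toxp
vkjp
cwagj
uuzoi
jey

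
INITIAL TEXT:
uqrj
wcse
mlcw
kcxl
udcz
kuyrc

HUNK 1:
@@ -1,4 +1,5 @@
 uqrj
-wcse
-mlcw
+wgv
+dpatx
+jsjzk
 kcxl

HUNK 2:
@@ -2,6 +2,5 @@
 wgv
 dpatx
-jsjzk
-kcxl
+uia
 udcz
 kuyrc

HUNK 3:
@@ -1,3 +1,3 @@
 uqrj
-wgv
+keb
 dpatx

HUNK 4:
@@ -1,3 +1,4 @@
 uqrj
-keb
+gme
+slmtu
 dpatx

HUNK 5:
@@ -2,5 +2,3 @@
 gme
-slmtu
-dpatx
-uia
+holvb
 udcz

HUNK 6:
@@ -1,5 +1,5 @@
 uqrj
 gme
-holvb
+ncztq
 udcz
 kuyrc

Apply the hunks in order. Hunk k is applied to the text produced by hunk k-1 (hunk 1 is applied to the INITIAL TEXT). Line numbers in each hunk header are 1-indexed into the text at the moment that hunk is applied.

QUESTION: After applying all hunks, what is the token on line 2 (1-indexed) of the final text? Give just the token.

Hunk 1: at line 1 remove [wcse,mlcw] add [wgv,dpatx,jsjzk] -> 7 lines: uqrj wgv dpatx jsjzk kcxl udcz kuyrc
Hunk 2: at line 2 remove [jsjzk,kcxl] add [uia] -> 6 lines: uqrj wgv dpatx uia udcz kuyrc
Hunk 3: at line 1 remove [wgv] add [keb] -> 6 lines: uqrj keb dpatx uia udcz kuyrc
Hunk 4: at line 1 remove [keb] add [gme,slmtu] -> 7 lines: uqrj gme slmtu dpatx uia udcz kuyrc
Hunk 5: at line 2 remove [slmtu,dpatx,uia] add [holvb] -> 5 lines: uqrj gme holvb udcz kuyrc
Hunk 6: at line 1 remove [holvb] add [ncztq] -> 5 lines: uqrj gme ncztq udcz kuyrc
Final line 2: gme

Answer: gme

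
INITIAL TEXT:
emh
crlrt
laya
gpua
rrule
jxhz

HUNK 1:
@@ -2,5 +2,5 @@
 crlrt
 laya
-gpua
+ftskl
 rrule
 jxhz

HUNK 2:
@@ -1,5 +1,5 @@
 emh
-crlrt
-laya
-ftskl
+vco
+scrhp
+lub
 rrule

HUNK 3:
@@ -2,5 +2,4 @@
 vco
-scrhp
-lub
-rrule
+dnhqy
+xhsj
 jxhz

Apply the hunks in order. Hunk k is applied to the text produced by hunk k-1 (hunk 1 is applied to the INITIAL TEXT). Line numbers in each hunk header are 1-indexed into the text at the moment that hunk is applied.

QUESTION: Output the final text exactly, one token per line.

Answer: emh
vco
dnhqy
xhsj
jxhz

Derivation:
Hunk 1: at line 2 remove [gpua] add [ftskl] -> 6 lines: emh crlrt laya ftskl rrule jxhz
Hunk 2: at line 1 remove [crlrt,laya,ftskl] add [vco,scrhp,lub] -> 6 lines: emh vco scrhp lub rrule jxhz
Hunk 3: at line 2 remove [scrhp,lub,rrule] add [dnhqy,xhsj] -> 5 lines: emh vco dnhqy xhsj jxhz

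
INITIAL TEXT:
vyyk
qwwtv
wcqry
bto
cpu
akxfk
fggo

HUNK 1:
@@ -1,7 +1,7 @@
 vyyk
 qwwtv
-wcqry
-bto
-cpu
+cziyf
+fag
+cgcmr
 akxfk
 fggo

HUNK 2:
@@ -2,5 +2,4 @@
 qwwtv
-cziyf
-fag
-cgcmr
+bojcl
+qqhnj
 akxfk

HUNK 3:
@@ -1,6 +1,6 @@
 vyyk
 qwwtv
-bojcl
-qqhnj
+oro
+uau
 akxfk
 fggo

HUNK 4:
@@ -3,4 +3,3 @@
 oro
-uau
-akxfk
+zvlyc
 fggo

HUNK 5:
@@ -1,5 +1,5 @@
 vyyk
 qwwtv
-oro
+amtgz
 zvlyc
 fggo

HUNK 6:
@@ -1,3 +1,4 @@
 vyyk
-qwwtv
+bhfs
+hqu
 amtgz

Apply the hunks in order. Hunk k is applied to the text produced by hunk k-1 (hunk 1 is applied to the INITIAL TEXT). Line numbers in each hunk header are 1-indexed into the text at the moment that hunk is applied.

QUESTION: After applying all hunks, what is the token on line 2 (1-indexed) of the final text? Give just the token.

Hunk 1: at line 1 remove [wcqry,bto,cpu] add [cziyf,fag,cgcmr] -> 7 lines: vyyk qwwtv cziyf fag cgcmr akxfk fggo
Hunk 2: at line 2 remove [cziyf,fag,cgcmr] add [bojcl,qqhnj] -> 6 lines: vyyk qwwtv bojcl qqhnj akxfk fggo
Hunk 3: at line 1 remove [bojcl,qqhnj] add [oro,uau] -> 6 lines: vyyk qwwtv oro uau akxfk fggo
Hunk 4: at line 3 remove [uau,akxfk] add [zvlyc] -> 5 lines: vyyk qwwtv oro zvlyc fggo
Hunk 5: at line 1 remove [oro] add [amtgz] -> 5 lines: vyyk qwwtv amtgz zvlyc fggo
Hunk 6: at line 1 remove [qwwtv] add [bhfs,hqu] -> 6 lines: vyyk bhfs hqu amtgz zvlyc fggo
Final line 2: bhfs

Answer: bhfs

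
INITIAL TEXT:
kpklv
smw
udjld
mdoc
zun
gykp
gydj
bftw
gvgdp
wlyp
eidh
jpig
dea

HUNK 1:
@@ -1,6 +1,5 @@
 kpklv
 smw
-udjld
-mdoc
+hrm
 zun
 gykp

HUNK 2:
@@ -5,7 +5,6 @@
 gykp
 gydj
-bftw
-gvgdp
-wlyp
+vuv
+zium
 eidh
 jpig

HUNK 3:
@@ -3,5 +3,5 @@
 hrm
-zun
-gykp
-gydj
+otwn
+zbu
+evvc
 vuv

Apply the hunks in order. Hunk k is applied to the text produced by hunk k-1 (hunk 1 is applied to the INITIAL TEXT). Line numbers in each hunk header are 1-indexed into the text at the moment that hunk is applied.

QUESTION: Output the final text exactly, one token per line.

Hunk 1: at line 1 remove [udjld,mdoc] add [hrm] -> 12 lines: kpklv smw hrm zun gykp gydj bftw gvgdp wlyp eidh jpig dea
Hunk 2: at line 5 remove [bftw,gvgdp,wlyp] add [vuv,zium] -> 11 lines: kpklv smw hrm zun gykp gydj vuv zium eidh jpig dea
Hunk 3: at line 3 remove [zun,gykp,gydj] add [otwn,zbu,evvc] -> 11 lines: kpklv smw hrm otwn zbu evvc vuv zium eidh jpig dea

Answer: kpklv
smw
hrm
otwn
zbu
evvc
vuv
zium
eidh
jpig
dea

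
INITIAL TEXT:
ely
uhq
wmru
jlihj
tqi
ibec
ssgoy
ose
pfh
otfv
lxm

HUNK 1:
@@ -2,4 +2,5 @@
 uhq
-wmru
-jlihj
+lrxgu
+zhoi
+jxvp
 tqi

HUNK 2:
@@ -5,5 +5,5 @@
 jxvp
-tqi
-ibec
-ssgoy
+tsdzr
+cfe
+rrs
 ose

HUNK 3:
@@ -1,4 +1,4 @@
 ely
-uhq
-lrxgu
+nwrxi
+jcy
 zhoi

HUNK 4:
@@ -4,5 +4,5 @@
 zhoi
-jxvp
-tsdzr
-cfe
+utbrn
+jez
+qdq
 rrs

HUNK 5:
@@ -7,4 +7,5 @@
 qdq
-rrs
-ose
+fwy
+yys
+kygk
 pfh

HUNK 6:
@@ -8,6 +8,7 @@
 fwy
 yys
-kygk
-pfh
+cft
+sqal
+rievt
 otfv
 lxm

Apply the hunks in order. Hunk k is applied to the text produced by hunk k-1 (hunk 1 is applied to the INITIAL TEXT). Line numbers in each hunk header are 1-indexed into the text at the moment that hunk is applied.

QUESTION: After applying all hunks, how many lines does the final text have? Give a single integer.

Hunk 1: at line 2 remove [wmru,jlihj] add [lrxgu,zhoi,jxvp] -> 12 lines: ely uhq lrxgu zhoi jxvp tqi ibec ssgoy ose pfh otfv lxm
Hunk 2: at line 5 remove [tqi,ibec,ssgoy] add [tsdzr,cfe,rrs] -> 12 lines: ely uhq lrxgu zhoi jxvp tsdzr cfe rrs ose pfh otfv lxm
Hunk 3: at line 1 remove [uhq,lrxgu] add [nwrxi,jcy] -> 12 lines: ely nwrxi jcy zhoi jxvp tsdzr cfe rrs ose pfh otfv lxm
Hunk 4: at line 4 remove [jxvp,tsdzr,cfe] add [utbrn,jez,qdq] -> 12 lines: ely nwrxi jcy zhoi utbrn jez qdq rrs ose pfh otfv lxm
Hunk 5: at line 7 remove [rrs,ose] add [fwy,yys,kygk] -> 13 lines: ely nwrxi jcy zhoi utbrn jez qdq fwy yys kygk pfh otfv lxm
Hunk 6: at line 8 remove [kygk,pfh] add [cft,sqal,rievt] -> 14 lines: ely nwrxi jcy zhoi utbrn jez qdq fwy yys cft sqal rievt otfv lxm
Final line count: 14

Answer: 14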